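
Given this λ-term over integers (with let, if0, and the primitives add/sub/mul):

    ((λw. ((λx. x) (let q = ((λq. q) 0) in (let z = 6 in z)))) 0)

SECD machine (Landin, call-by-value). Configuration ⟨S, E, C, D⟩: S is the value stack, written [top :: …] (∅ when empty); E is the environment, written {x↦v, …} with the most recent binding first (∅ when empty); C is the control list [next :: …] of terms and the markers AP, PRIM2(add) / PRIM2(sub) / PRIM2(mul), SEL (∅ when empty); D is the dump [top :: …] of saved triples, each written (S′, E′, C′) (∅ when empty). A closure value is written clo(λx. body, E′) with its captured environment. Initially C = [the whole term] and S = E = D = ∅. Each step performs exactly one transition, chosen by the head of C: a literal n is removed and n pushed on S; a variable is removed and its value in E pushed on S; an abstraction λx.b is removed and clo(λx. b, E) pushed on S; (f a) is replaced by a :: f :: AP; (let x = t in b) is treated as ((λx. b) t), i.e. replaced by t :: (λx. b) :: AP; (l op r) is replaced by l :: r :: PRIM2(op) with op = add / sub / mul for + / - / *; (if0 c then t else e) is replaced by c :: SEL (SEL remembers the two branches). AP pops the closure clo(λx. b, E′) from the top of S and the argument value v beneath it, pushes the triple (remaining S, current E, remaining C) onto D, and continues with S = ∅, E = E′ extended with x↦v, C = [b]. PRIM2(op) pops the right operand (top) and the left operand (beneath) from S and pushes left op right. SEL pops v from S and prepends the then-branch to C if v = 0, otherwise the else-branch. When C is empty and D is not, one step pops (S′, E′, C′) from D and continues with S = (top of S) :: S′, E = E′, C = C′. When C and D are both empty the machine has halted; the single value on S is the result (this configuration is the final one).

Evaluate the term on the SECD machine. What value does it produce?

Answer: 6

Machine steps:
[0] <S=∅, E=∅, C=[((λw. ((λx. x) (let q = ((λq. q) 0) in (let z = 6 in z)))) 0)], D=∅>
[1] <S=∅, E=∅, C=[0 :: (λw. ((λx. x) (let q = ((λq. q) 0) in (let z = 6 in z)))) :: AP], D=∅>
[2] <S=[0], E=∅, C=[(λw. ((λx. x) (let q = ((λq. q) 0) in (let z = 6 in z)))) :: AP], D=∅>
[3] <S=[clo(λw. ((λx. x) (let q = ((λq. q) 0) in (let z = 6 in z))), ∅) :: 0], E=∅, C=[AP], D=∅>
[4] <S=∅, E={w↦0}, C=[((λx. x) (let q = ((λq. q) 0) in (let z = 6 in z)))], D=[(∅, ∅, ∅)]>
[5] <S=∅, E={w↦0}, C=[(let q = ((λq. q) 0) in (let z = 6 in z)) :: (λx. x) :: AP], D=[(∅, ∅, ∅)]>
[6] <S=∅, E={w↦0}, C=[((λq. q) 0) :: (λq. (let z = 6 in z)) :: AP :: (λx. x) :: AP], D=[(∅, ∅, ∅)]>
[7] <S=∅, E={w↦0}, C=[0 :: (λq. q) :: AP :: (λq. (let z = 6 in z)) :: AP :: (λx. x) :: AP], D=[(∅, ∅, ∅)]>
[8] <S=[0], E={w↦0}, C=[(λq. q) :: AP :: (λq. (let z = 6 in z)) :: AP :: (λx. x) :: AP], D=[(∅, ∅, ∅)]>
[9] <S=[clo(λq. q, {w↦0}) :: 0], E={w↦0}, C=[AP :: (λq. (let z = 6 in z)) :: AP :: (λx. x) :: AP], D=[(∅, ∅, ∅)]>
[10] <S=∅, E={q↦0, w↦0}, C=[q], D=[(∅, {w↦0}, [(λq. (let z = 6 in z)) :: AP :: (λx. x) :: AP]) :: (∅, ∅, ∅)]>
[11] <S=[0], E={q↦0, w↦0}, C=∅, D=[(∅, {w↦0}, [(λq. (let z = 6 in z)) :: AP :: (λx. x) :: AP]) :: (∅, ∅, ∅)]>
[12] <S=[0], E={w↦0}, C=[(λq. (let z = 6 in z)) :: AP :: (λx. x) :: AP], D=[(∅, ∅, ∅)]>
[13] <S=[clo(λq. (let z = 6 in z), {w↦0}) :: 0], E={w↦0}, C=[AP :: (λx. x) :: AP], D=[(∅, ∅, ∅)]>
[14] <S=∅, E={q↦0, w↦0}, C=[(let z = 6 in z)], D=[(∅, {w↦0}, [(λx. x) :: AP]) :: (∅, ∅, ∅)]>
[15] <S=∅, E={q↦0, w↦0}, C=[6 :: (λz. z) :: AP], D=[(∅, {w↦0}, [(λx. x) :: AP]) :: (∅, ∅, ∅)]>
[16] <S=[6], E={q↦0, w↦0}, C=[(λz. z) :: AP], D=[(∅, {w↦0}, [(λx. x) :: AP]) :: (∅, ∅, ∅)]>
[17] <S=[clo(λz. z, {q↦0, w↦0}) :: 6], E={q↦0, w↦0}, C=[AP], D=[(∅, {w↦0}, [(λx. x) :: AP]) :: (∅, ∅, ∅)]>
[18] <S=∅, E={z↦6, q↦0, w↦0}, C=[z], D=[(∅, {q↦0, w↦0}, ∅) :: (∅, {w↦0}, [(λx. x) :: AP]) :: (∅, ∅, ∅)]>
[19] <S=[6], E={z↦6, q↦0, w↦0}, C=∅, D=[(∅, {q↦0, w↦0}, ∅) :: (∅, {w↦0}, [(λx. x) :: AP]) :: (∅, ∅, ∅)]>
[20] <S=[6], E={q↦0, w↦0}, C=∅, D=[(∅, {w↦0}, [(λx. x) :: AP]) :: (∅, ∅, ∅)]>
[21] <S=[6], E={w↦0}, C=[(λx. x) :: AP], D=[(∅, ∅, ∅)]>
[22] <S=[clo(λx. x, {w↦0}) :: 6], E={w↦0}, C=[AP], D=[(∅, ∅, ∅)]>
[23] <S=∅, E={x↦6, w↦0}, C=[x], D=[(∅, {w↦0}, ∅) :: (∅, ∅, ∅)]>
[24] <S=[6], E={x↦6, w↦0}, C=∅, D=[(∅, {w↦0}, ∅) :: (∅, ∅, ∅)]>
[25] <S=[6], E={w↦0}, C=∅, D=[(∅, ∅, ∅)]>
[26] <S=[6], E=∅, C=∅, D=∅>
→ final value 6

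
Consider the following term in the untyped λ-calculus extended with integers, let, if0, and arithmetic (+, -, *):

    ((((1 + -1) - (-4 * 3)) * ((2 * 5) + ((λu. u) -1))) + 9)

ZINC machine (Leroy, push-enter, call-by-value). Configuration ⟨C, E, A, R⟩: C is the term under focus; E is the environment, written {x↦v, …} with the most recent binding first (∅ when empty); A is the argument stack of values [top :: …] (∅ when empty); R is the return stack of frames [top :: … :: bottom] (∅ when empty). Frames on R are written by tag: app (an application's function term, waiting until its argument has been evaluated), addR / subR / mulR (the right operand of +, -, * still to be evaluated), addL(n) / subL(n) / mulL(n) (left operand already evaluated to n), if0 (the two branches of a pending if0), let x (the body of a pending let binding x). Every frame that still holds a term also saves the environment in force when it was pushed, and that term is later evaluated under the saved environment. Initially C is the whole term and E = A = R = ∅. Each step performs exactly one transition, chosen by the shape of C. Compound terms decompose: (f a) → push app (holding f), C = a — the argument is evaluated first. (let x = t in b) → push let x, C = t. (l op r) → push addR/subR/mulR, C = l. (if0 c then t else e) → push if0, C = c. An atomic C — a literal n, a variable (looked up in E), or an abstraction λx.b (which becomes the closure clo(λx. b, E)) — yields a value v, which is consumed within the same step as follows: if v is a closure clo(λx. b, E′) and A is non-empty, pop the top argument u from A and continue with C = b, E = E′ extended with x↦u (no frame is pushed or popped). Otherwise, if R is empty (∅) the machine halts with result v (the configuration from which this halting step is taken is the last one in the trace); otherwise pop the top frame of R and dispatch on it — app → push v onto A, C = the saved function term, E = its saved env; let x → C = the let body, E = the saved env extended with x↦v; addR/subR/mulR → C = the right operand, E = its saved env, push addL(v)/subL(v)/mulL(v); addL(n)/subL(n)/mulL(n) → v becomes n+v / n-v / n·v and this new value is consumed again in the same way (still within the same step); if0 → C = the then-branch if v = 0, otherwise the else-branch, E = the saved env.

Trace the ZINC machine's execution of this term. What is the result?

Answer: 117

Machine steps:
[0] [C=((((1 + -1) - (-4 * 3)) * ((2 * 5) + ((λu. u) -1))) + 9) | E=∅ | A=∅ | R=∅]
[1] [C=(((1 + -1) - (-4 * 3)) * ((2 * 5) + ((λu. u) -1))) | E=∅ | A=∅ | R=[addR]]
[2] [C=((1 + -1) - (-4 * 3)) | E=∅ | A=∅ | R=[mulR :: addR]]
[3] [C=(1 + -1) | E=∅ | A=∅ | R=[subR :: mulR :: addR]]
[4] [C=1 | E=∅ | A=∅ | R=[addR :: subR :: mulR :: addR]]
[5] [C=-1 | E=∅ | A=∅ | R=[addL(1) :: subR :: mulR :: addR]]
[6] [C=(-4 * 3) | E=∅ | A=∅ | R=[subL(0) :: mulR :: addR]]
[7] [C=-4 | E=∅ | A=∅ | R=[mulR :: subL(0) :: mulR :: addR]]
[8] [C=3 | E=∅ | A=∅ | R=[mulL(-4) :: subL(0) :: mulR :: addR]]
[9] [C=((2 * 5) + ((λu. u) -1)) | E=∅ | A=∅ | R=[mulL(12) :: addR]]
[10] [C=(2 * 5) | E=∅ | A=∅ | R=[addR :: mulL(12) :: addR]]
[11] [C=2 | E=∅ | A=∅ | R=[mulR :: addR :: mulL(12) :: addR]]
[12] [C=5 | E=∅ | A=∅ | R=[mulL(2) :: addR :: mulL(12) :: addR]]
[13] [C=((λu. u) -1) | E=∅ | A=∅ | R=[addL(10) :: mulL(12) :: addR]]
[14] [C=-1 | E=∅ | A=∅ | R=[app :: addL(10) :: mulL(12) :: addR]]
[15] [C=(λu. u) | E=∅ | A=[-1] | R=[addL(10) :: mulL(12) :: addR]]
[16] [C=u | E={u↦-1} | A=∅ | R=[addL(10) :: mulL(12) :: addR]]
[17] [C=9 | E=∅ | A=∅ | R=[addL(108)]]
→ final value 117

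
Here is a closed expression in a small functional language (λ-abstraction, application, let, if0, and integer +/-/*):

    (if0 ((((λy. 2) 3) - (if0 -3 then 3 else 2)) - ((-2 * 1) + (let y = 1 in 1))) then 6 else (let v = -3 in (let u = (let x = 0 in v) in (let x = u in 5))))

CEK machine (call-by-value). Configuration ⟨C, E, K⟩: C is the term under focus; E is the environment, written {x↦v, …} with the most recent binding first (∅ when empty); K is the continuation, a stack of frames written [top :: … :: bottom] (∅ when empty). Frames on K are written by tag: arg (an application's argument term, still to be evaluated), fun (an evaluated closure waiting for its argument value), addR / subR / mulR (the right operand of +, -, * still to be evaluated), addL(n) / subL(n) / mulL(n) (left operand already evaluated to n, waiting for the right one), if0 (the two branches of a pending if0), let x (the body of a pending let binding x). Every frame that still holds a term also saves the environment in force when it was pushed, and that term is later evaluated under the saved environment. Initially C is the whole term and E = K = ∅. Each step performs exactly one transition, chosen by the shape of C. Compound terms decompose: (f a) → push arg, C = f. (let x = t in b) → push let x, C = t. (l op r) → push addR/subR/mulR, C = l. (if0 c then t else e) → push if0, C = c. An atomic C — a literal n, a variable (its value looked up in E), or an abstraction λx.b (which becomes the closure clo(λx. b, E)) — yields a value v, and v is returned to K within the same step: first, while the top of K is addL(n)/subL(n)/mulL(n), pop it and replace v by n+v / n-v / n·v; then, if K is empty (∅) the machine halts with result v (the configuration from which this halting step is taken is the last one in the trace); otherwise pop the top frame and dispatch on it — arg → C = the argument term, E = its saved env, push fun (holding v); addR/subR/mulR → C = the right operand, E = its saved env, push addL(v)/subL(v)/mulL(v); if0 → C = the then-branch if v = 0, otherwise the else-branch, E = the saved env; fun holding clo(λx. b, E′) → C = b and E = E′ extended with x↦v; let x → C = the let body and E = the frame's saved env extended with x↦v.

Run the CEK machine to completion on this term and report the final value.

[0] [C=(if0 ((((λy. 2) 3) - (if0 -3 then 3 else 2)) - ((-2 * 1) + (let y = 1 in 1))) then 6 else (let v = -3 in (let u = (let x = 0 in v) in (let x = u in 5)))) | E=∅ | K=∅]
[1] [C=((((λy. 2) 3) - (if0 -3 then 3 else 2)) - ((-2 * 1) + (let y = 1 in 1))) | E=∅ | K=[if0]]
[2] [C=(((λy. 2) 3) - (if0 -3 then 3 else 2)) | E=∅ | K=[subR :: if0]]
[3] [C=((λy. 2) 3) | E=∅ | K=[subR :: subR :: if0]]
[4] [C=(λy. 2) | E=∅ | K=[arg :: subR :: subR :: if0]]
[5] [C=3 | E=∅ | K=[fun :: subR :: subR :: if0]]
[6] [C=2 | E={y↦3} | K=[subR :: subR :: if0]]
[7] [C=(if0 -3 then 3 else 2) | E=∅ | K=[subL(2) :: subR :: if0]]
[8] [C=-3 | E=∅ | K=[if0 :: subL(2) :: subR :: if0]]
[9] [C=2 | E=∅ | K=[subL(2) :: subR :: if0]]
[10] [C=((-2 * 1) + (let y = 1 in 1)) | E=∅ | K=[subL(0) :: if0]]
[11] [C=(-2 * 1) | E=∅ | K=[addR :: subL(0) :: if0]]
[12] [C=-2 | E=∅ | K=[mulR :: addR :: subL(0) :: if0]]
[13] [C=1 | E=∅ | K=[mulL(-2) :: addR :: subL(0) :: if0]]
[14] [C=(let y = 1 in 1) | E=∅ | K=[addL(-2) :: subL(0) :: if0]]
[15] [C=1 | E=∅ | K=[let y :: addL(-2) :: subL(0) :: if0]]
[16] [C=1 | E={y↦1} | K=[addL(-2) :: subL(0) :: if0]]
[17] [C=(let v = -3 in (let u = (let x = 0 in v) in (let x = u in 5))) | E=∅ | K=∅]
[18] [C=-3 | E=∅ | K=[let v]]
[19] [C=(let u = (let x = 0 in v) in (let x = u in 5)) | E={v↦-3} | K=∅]
[20] [C=(let x = 0 in v) | E={v↦-3} | K=[let u]]
[21] [C=0 | E={v↦-3} | K=[let x :: let u]]
[22] [C=v | E={x↦0, v↦-3} | K=[let u]]
[23] [C=(let x = u in 5) | E={u↦-3, v↦-3} | K=∅]
[24] [C=u | E={u↦-3, v↦-3} | K=[let x]]
[25] [C=5 | E={x↦-3, u↦-3, v↦-3} | K=∅]
→ final value 5

Answer: 5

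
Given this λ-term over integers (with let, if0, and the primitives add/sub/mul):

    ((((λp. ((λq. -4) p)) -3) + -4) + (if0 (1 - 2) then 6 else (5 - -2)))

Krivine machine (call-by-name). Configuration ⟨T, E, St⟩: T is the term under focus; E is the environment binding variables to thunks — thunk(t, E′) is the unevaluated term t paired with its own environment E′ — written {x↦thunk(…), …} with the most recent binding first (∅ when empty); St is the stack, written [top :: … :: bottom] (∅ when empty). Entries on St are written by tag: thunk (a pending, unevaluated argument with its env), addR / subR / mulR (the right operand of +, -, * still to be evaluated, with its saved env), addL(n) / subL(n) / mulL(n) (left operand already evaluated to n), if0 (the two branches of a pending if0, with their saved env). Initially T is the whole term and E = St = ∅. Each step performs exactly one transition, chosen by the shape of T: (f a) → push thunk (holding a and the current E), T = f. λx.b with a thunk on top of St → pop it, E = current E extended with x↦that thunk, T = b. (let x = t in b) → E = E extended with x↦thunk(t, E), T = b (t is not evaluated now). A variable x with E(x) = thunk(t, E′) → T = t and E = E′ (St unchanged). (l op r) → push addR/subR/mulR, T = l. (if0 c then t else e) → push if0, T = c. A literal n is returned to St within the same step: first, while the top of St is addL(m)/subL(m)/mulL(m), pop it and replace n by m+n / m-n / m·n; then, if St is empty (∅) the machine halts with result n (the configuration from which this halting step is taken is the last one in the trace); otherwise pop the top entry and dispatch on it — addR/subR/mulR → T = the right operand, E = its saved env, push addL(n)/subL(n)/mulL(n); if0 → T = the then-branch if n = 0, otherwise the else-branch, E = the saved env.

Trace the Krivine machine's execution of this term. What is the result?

Answer: -1

Execution trace:
t=0: <T=((((λp. ((λq. -4) p)) -3) + -4) + (if0 (1 - 2) then 6 else (5 - -2))), E=∅, St=∅>
t=1: <T=(((λp. ((λq. -4) p)) -3) + -4), E=∅, St=[addR]>
t=2: <T=((λp. ((λq. -4) p)) -3), E=∅, St=[addR :: addR]>
t=3: <T=(λp. ((λq. -4) p)), E=∅, St=[thunk :: addR :: addR]>
t=4: <T=((λq. -4) p), E={p↦thunk(-3, ∅)}, St=[addR :: addR]>
t=5: <T=(λq. -4), E={p↦thunk(-3, ∅)}, St=[thunk :: addR :: addR]>
t=6: <T=-4, E={q↦thunk(p, {p↦thunk(-3, ∅)}), p↦thunk(-3, ∅)}, St=[addR :: addR]>
t=7: <T=-4, E=∅, St=[addL(-4) :: addR]>
t=8: <T=(if0 (1 - 2) then 6 else (5 - -2)), E=∅, St=[addL(-8)]>
t=9: <T=(1 - 2), E=∅, St=[if0 :: addL(-8)]>
t=10: <T=1, E=∅, St=[subR :: if0 :: addL(-8)]>
t=11: <T=2, E=∅, St=[subL(1) :: if0 :: addL(-8)]>
t=12: <T=(5 - -2), E=∅, St=[addL(-8)]>
t=13: <T=5, E=∅, St=[subR :: addL(-8)]>
t=14: <T=-2, E=∅, St=[subL(5) :: addL(-8)]>
→ final value -1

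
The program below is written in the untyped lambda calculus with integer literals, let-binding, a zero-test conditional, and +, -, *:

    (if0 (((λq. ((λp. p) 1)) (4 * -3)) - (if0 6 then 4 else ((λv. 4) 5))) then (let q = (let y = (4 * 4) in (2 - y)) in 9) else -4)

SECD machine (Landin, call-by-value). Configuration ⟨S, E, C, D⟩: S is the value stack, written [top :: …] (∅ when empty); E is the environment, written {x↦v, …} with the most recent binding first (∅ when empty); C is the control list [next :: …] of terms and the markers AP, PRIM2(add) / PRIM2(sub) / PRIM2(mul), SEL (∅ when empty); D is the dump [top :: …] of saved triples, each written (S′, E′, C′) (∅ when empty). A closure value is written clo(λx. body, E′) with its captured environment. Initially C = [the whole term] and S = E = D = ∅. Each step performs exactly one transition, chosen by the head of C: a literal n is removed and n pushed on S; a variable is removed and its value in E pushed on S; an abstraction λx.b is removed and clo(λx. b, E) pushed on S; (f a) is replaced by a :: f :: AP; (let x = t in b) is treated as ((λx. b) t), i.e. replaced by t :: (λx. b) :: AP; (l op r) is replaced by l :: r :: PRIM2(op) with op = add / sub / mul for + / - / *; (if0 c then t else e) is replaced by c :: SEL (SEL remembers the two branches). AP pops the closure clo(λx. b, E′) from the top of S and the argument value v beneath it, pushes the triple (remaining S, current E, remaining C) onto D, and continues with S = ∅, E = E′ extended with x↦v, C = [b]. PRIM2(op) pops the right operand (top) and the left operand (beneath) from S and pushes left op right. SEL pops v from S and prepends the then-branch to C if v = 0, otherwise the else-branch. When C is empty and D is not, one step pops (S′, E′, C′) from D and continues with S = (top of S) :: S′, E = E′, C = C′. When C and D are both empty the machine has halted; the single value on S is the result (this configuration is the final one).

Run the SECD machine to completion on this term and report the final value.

Answer: -4

Derivation:
0. ⟨S=∅; E=∅; C=[(if0 (((λq. ((λp. p) 1)) (4 * -3)) - (if0 6 then 4 else ((λv. 4) 5))) then (let q = (let y = (4 * 4) in (2 - y)) in 9) else -4)]; D=∅⟩
1. ⟨S=∅; E=∅; C=[(((λq. ((λp. p) 1)) (4 * -3)) - (if0 6 then 4 else ((λv. 4) 5))) :: SEL]; D=∅⟩
2. ⟨S=∅; E=∅; C=[((λq. ((λp. p) 1)) (4 * -3)) :: (if0 6 then 4 else ((λv. 4) 5)) :: PRIM2(sub) :: SEL]; D=∅⟩
3. ⟨S=∅; E=∅; C=[(4 * -3) :: (λq. ((λp. p) 1)) :: AP :: (if0 6 then 4 else ((λv. 4) 5)) :: PRIM2(sub) :: SEL]; D=∅⟩
4. ⟨S=∅; E=∅; C=[4 :: -3 :: PRIM2(mul) :: (λq. ((λp. p) 1)) :: AP :: (if0 6 then 4 else ((λv. 4) 5)) :: PRIM2(sub) :: SEL]; D=∅⟩
5. ⟨S=[4]; E=∅; C=[-3 :: PRIM2(mul) :: (λq. ((λp. p) 1)) :: AP :: (if0 6 then 4 else ((λv. 4) 5)) :: PRIM2(sub) :: SEL]; D=∅⟩
6. ⟨S=[-3 :: 4]; E=∅; C=[PRIM2(mul) :: (λq. ((λp. p) 1)) :: AP :: (if0 6 then 4 else ((λv. 4) 5)) :: PRIM2(sub) :: SEL]; D=∅⟩
7. ⟨S=[-12]; E=∅; C=[(λq. ((λp. p) 1)) :: AP :: (if0 6 then 4 else ((λv. 4) 5)) :: PRIM2(sub) :: SEL]; D=∅⟩
8. ⟨S=[clo(λq. ((λp. p) 1), ∅) :: -12]; E=∅; C=[AP :: (if0 6 then 4 else ((λv. 4) 5)) :: PRIM2(sub) :: SEL]; D=∅⟩
9. ⟨S=∅; E={q↦-12}; C=[((λp. p) 1)]; D=[(∅, ∅, [(if0 6 then 4 else ((λv. 4) 5)) :: PRIM2(sub) :: SEL])]⟩
10. ⟨S=∅; E={q↦-12}; C=[1 :: (λp. p) :: AP]; D=[(∅, ∅, [(if0 6 then 4 else ((λv. 4) 5)) :: PRIM2(sub) :: SEL])]⟩
11. ⟨S=[1]; E={q↦-12}; C=[(λp. p) :: AP]; D=[(∅, ∅, [(if0 6 then 4 else ((λv. 4) 5)) :: PRIM2(sub) :: SEL])]⟩
12. ⟨S=[clo(λp. p, {q↦-12}) :: 1]; E={q↦-12}; C=[AP]; D=[(∅, ∅, [(if0 6 then 4 else ((λv. 4) 5)) :: PRIM2(sub) :: SEL])]⟩
13. ⟨S=∅; E={p↦1, q↦-12}; C=[p]; D=[(∅, {q↦-12}, ∅) :: (∅, ∅, [(if0 6 then 4 else ((λv. 4) 5)) :: PRIM2(sub) :: SEL])]⟩
14. ⟨S=[1]; E={p↦1, q↦-12}; C=∅; D=[(∅, {q↦-12}, ∅) :: (∅, ∅, [(if0 6 then 4 else ((λv. 4) 5)) :: PRIM2(sub) :: SEL])]⟩
15. ⟨S=[1]; E={q↦-12}; C=∅; D=[(∅, ∅, [(if0 6 then 4 else ((λv. 4) 5)) :: PRIM2(sub) :: SEL])]⟩
16. ⟨S=[1]; E=∅; C=[(if0 6 then 4 else ((λv. 4) 5)) :: PRIM2(sub) :: SEL]; D=∅⟩
17. ⟨S=[1]; E=∅; C=[6 :: SEL :: PRIM2(sub) :: SEL]; D=∅⟩
18. ⟨S=[6 :: 1]; E=∅; C=[SEL :: PRIM2(sub) :: SEL]; D=∅⟩
19. ⟨S=[1]; E=∅; C=[((λv. 4) 5) :: PRIM2(sub) :: SEL]; D=∅⟩
20. ⟨S=[1]; E=∅; C=[5 :: (λv. 4) :: AP :: PRIM2(sub) :: SEL]; D=∅⟩
21. ⟨S=[5 :: 1]; E=∅; C=[(λv. 4) :: AP :: PRIM2(sub) :: SEL]; D=∅⟩
22. ⟨S=[clo(λv. 4, ∅) :: 5 :: 1]; E=∅; C=[AP :: PRIM2(sub) :: SEL]; D=∅⟩
23. ⟨S=∅; E={v↦5}; C=[4]; D=[([1], ∅, [PRIM2(sub) :: SEL])]⟩
24. ⟨S=[4]; E={v↦5}; C=∅; D=[([1], ∅, [PRIM2(sub) :: SEL])]⟩
25. ⟨S=[4 :: 1]; E=∅; C=[PRIM2(sub) :: SEL]; D=∅⟩
26. ⟨S=[-3]; E=∅; C=[SEL]; D=∅⟩
27. ⟨S=∅; E=∅; C=[-4]; D=∅⟩
28. ⟨S=[-4]; E=∅; C=∅; D=∅⟩
→ final value -4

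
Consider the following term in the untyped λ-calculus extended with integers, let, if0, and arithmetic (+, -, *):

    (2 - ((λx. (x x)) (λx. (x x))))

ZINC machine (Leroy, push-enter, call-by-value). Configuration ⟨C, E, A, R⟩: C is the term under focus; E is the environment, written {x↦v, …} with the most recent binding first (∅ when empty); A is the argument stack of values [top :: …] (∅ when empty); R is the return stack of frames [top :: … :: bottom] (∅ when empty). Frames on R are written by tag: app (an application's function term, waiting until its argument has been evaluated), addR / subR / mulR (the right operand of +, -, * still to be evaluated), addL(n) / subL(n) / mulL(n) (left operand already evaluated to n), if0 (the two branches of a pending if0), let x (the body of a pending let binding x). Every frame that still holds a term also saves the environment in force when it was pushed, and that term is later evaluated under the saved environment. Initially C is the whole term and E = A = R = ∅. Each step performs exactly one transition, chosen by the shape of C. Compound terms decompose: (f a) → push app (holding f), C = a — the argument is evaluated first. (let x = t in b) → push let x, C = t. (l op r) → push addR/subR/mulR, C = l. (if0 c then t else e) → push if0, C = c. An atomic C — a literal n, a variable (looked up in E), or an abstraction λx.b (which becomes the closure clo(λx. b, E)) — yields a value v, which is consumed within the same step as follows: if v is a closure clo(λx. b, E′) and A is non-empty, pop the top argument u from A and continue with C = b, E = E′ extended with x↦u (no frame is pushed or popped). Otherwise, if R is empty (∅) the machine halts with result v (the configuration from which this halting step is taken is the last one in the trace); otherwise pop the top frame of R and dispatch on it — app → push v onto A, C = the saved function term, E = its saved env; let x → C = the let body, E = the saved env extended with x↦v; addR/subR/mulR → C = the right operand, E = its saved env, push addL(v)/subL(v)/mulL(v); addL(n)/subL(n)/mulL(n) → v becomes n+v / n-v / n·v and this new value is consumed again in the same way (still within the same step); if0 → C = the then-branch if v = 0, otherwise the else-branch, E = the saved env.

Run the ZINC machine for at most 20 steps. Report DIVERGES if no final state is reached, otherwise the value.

Answer: DIVERGES (no final state within 20 steps)

Derivation:
[0] ⟨C=(2 - ((λx. (x x)) (λx. (x x)))); E=∅; A=∅; R=∅⟩
[1] ⟨C=2; E=∅; A=∅; R=[subR]⟩
[2] ⟨C=((λx. (x x)) (λx. (x x))); E=∅; A=∅; R=[subL(2)]⟩
[3] ⟨C=(λx. (x x)); E=∅; A=∅; R=[app :: subL(2)]⟩
[4] ⟨C=(λx. (x x)); E=∅; A=[clo(λx. (x x), ∅)]; R=[subL(2)]⟩
[5] ⟨C=(x x); E={x↦clo(λx. (x x), ∅)}; A=∅; R=[subL(2)]⟩
[6] ⟨C=x; E={x↦clo(λx. (x x), ∅)}; A=∅; R=[app :: subL(2)]⟩
[7] ⟨C=x; E={x↦clo(λx. (x x), ∅)}; A=[clo(λx. (x x), ∅)]; R=[subL(2)]⟩
… configuration repeats with period 3 (steps 5–7 recur indefinitely) …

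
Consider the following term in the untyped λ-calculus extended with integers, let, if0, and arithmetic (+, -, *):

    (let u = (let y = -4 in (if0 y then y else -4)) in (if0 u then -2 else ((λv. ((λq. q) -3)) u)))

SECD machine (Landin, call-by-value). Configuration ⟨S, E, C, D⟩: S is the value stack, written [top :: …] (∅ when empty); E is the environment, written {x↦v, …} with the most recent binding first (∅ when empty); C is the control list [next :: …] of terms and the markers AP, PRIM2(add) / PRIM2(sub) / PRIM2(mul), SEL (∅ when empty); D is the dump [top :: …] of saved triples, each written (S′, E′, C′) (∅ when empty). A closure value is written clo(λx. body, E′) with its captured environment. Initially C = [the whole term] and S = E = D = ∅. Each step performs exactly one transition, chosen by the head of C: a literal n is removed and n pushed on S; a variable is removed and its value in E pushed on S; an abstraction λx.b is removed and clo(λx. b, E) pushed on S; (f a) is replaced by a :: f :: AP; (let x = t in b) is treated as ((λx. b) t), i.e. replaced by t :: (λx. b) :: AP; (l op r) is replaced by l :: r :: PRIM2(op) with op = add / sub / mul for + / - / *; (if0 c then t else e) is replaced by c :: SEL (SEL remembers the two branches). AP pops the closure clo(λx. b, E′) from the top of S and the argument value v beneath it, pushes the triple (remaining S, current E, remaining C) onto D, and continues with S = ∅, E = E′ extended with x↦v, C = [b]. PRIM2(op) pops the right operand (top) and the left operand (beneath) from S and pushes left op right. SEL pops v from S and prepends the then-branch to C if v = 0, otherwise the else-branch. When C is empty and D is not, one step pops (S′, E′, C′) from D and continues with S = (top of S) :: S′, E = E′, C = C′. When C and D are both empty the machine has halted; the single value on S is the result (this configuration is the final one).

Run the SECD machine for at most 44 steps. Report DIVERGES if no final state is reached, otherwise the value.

Answer: -3

Derivation:
t=0: [S=∅ | E=∅ | C=[(let u = (let y = -4 in (if0 y then y else -4)) in (if0 u then -2 else ((λv. ((λq. q) -3)) u)))] | D=∅]
t=1: [S=∅ | E=∅ | C=[(let y = -4 in (if0 y then y else -4)) :: (λu. (if0 u then -2 else ((λv. ((λq. q) -3)) u))) :: AP] | D=∅]
t=2: [S=∅ | E=∅ | C=[-4 :: (λy. (if0 y then y else -4)) :: AP :: (λu. (if0 u then -2 else ((λv. ((λq. q) -3)) u))) :: AP] | D=∅]
t=3: [S=[-4] | E=∅ | C=[(λy. (if0 y then y else -4)) :: AP :: (λu. (if0 u then -2 else ((λv. ((λq. q) -3)) u))) :: AP] | D=∅]
t=4: [S=[clo(λy. (if0 y then y else -4), ∅) :: -4] | E=∅ | C=[AP :: (λu. (if0 u then -2 else ((λv. ((λq. q) -3)) u))) :: AP] | D=∅]
t=5: [S=∅ | E={y↦-4} | C=[(if0 y then y else -4)] | D=[(∅, ∅, [(λu. (if0 u then -2 else ((λv. ((λq. q) -3)) u))) :: AP])]]
t=6: [S=∅ | E={y↦-4} | C=[y :: SEL] | D=[(∅, ∅, [(λu. (if0 u then -2 else ((λv. ((λq. q) -3)) u))) :: AP])]]
t=7: [S=[-4] | E={y↦-4} | C=[SEL] | D=[(∅, ∅, [(λu. (if0 u then -2 else ((λv. ((λq. q) -3)) u))) :: AP])]]
t=8: [S=∅ | E={y↦-4} | C=[-4] | D=[(∅, ∅, [(λu. (if0 u then -2 else ((λv. ((λq. q) -3)) u))) :: AP])]]
t=9: [S=[-4] | E={y↦-4} | C=∅ | D=[(∅, ∅, [(λu. (if0 u then -2 else ((λv. ((λq. q) -3)) u))) :: AP])]]
t=10: [S=[-4] | E=∅ | C=[(λu. (if0 u then -2 else ((λv. ((λq. q) -3)) u))) :: AP] | D=∅]
t=11: [S=[clo(λu. (if0 u then -2 else ((λv. ((λq. q) -3)) u)), ∅) :: -4] | E=∅ | C=[AP] | D=∅]
t=12: [S=∅ | E={u↦-4} | C=[(if0 u then -2 else ((λv. ((λq. q) -3)) u))] | D=[(∅, ∅, ∅)]]
t=13: [S=∅ | E={u↦-4} | C=[u :: SEL] | D=[(∅, ∅, ∅)]]
t=14: [S=[-4] | E={u↦-4} | C=[SEL] | D=[(∅, ∅, ∅)]]
t=15: [S=∅ | E={u↦-4} | C=[((λv. ((λq. q) -3)) u)] | D=[(∅, ∅, ∅)]]
t=16: [S=∅ | E={u↦-4} | C=[u :: (λv. ((λq. q) -3)) :: AP] | D=[(∅, ∅, ∅)]]
t=17: [S=[-4] | E={u↦-4} | C=[(λv. ((λq. q) -3)) :: AP] | D=[(∅, ∅, ∅)]]
t=18: [S=[clo(λv. ((λq. q) -3), {u↦-4}) :: -4] | E={u↦-4} | C=[AP] | D=[(∅, ∅, ∅)]]
t=19: [S=∅ | E={v↦-4, u↦-4} | C=[((λq. q) -3)] | D=[(∅, {u↦-4}, ∅) :: (∅, ∅, ∅)]]
t=20: [S=∅ | E={v↦-4, u↦-4} | C=[-3 :: (λq. q) :: AP] | D=[(∅, {u↦-4}, ∅) :: (∅, ∅, ∅)]]
t=21: [S=[-3] | E={v↦-4, u↦-4} | C=[(λq. q) :: AP] | D=[(∅, {u↦-4}, ∅) :: (∅, ∅, ∅)]]
t=22: [S=[clo(λq. q, {v↦-4, u↦-4}) :: -3] | E={v↦-4, u↦-4} | C=[AP] | D=[(∅, {u↦-4}, ∅) :: (∅, ∅, ∅)]]
t=23: [S=∅ | E={q↦-3, v↦-4, u↦-4} | C=[q] | D=[(∅, {v↦-4, u↦-4}, ∅) :: (∅, {u↦-4}, ∅) :: (∅, ∅, ∅)]]
t=24: [S=[-3] | E={q↦-3, v↦-4, u↦-4} | C=∅ | D=[(∅, {v↦-4, u↦-4}, ∅) :: (∅, {u↦-4}, ∅) :: (∅, ∅, ∅)]]
t=25: [S=[-3] | E={v↦-4, u↦-4} | C=∅ | D=[(∅, {u↦-4}, ∅) :: (∅, ∅, ∅)]]
t=26: [S=[-3] | E={u↦-4} | C=∅ | D=[(∅, ∅, ∅)]]
t=27: [S=[-3] | E=∅ | C=∅ | D=∅]
→ final value -3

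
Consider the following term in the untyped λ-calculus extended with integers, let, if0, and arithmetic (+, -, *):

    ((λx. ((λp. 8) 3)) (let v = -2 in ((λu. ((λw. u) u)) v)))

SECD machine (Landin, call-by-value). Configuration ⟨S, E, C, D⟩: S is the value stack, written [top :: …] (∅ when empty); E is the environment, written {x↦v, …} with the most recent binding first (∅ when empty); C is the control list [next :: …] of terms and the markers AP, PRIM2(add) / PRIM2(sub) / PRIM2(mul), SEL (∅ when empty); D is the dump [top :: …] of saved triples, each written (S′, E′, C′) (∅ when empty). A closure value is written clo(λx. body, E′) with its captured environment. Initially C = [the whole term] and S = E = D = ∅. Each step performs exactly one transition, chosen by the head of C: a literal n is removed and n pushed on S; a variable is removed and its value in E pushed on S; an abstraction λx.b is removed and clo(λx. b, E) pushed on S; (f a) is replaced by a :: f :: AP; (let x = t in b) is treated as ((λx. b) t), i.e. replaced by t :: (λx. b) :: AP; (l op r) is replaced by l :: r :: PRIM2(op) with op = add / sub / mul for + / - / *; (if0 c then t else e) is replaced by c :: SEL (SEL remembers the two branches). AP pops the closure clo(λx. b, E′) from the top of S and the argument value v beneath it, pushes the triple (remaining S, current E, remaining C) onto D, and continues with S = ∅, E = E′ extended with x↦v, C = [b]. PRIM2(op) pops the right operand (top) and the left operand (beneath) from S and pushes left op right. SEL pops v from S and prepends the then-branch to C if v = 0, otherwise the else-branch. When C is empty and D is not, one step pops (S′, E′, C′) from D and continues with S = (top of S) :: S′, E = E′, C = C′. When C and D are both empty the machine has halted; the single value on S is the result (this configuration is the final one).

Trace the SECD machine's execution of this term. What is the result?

Answer: 8

Derivation:
0. ⟨S=∅; E=∅; C=[((λx. ((λp. 8) 3)) (let v = -2 in ((λu. ((λw. u) u)) v)))]; D=∅⟩
1. ⟨S=∅; E=∅; C=[(let v = -2 in ((λu. ((λw. u) u)) v)) :: (λx. ((λp. 8) 3)) :: AP]; D=∅⟩
2. ⟨S=∅; E=∅; C=[-2 :: (λv. ((λu. ((λw. u) u)) v)) :: AP :: (λx. ((λp. 8) 3)) :: AP]; D=∅⟩
3. ⟨S=[-2]; E=∅; C=[(λv. ((λu. ((λw. u) u)) v)) :: AP :: (λx. ((λp. 8) 3)) :: AP]; D=∅⟩
4. ⟨S=[clo(λv. ((λu. ((λw. u) u)) v), ∅) :: -2]; E=∅; C=[AP :: (λx. ((λp. 8) 3)) :: AP]; D=∅⟩
5. ⟨S=∅; E={v↦-2}; C=[((λu. ((λw. u) u)) v)]; D=[(∅, ∅, [(λx. ((λp. 8) 3)) :: AP])]⟩
6. ⟨S=∅; E={v↦-2}; C=[v :: (λu. ((λw. u) u)) :: AP]; D=[(∅, ∅, [(λx. ((λp. 8) 3)) :: AP])]⟩
7. ⟨S=[-2]; E={v↦-2}; C=[(λu. ((λw. u) u)) :: AP]; D=[(∅, ∅, [(λx. ((λp. 8) 3)) :: AP])]⟩
8. ⟨S=[clo(λu. ((λw. u) u), {v↦-2}) :: -2]; E={v↦-2}; C=[AP]; D=[(∅, ∅, [(λx. ((λp. 8) 3)) :: AP])]⟩
9. ⟨S=∅; E={u↦-2, v↦-2}; C=[((λw. u) u)]; D=[(∅, {v↦-2}, ∅) :: (∅, ∅, [(λx. ((λp. 8) 3)) :: AP])]⟩
10. ⟨S=∅; E={u↦-2, v↦-2}; C=[u :: (λw. u) :: AP]; D=[(∅, {v↦-2}, ∅) :: (∅, ∅, [(λx. ((λp. 8) 3)) :: AP])]⟩
11. ⟨S=[-2]; E={u↦-2, v↦-2}; C=[(λw. u) :: AP]; D=[(∅, {v↦-2}, ∅) :: (∅, ∅, [(λx. ((λp. 8) 3)) :: AP])]⟩
12. ⟨S=[clo(λw. u, {u↦-2, v↦-2}) :: -2]; E={u↦-2, v↦-2}; C=[AP]; D=[(∅, {v↦-2}, ∅) :: (∅, ∅, [(λx. ((λp. 8) 3)) :: AP])]⟩
13. ⟨S=∅; E={w↦-2, u↦-2, v↦-2}; C=[u]; D=[(∅, {u↦-2, v↦-2}, ∅) :: (∅, {v↦-2}, ∅) :: (∅, ∅, [(λx. ((λp. 8) 3)) :: AP])]⟩
14. ⟨S=[-2]; E={w↦-2, u↦-2, v↦-2}; C=∅; D=[(∅, {u↦-2, v↦-2}, ∅) :: (∅, {v↦-2}, ∅) :: (∅, ∅, [(λx. ((λp. 8) 3)) :: AP])]⟩
15. ⟨S=[-2]; E={u↦-2, v↦-2}; C=∅; D=[(∅, {v↦-2}, ∅) :: (∅, ∅, [(λx. ((λp. 8) 3)) :: AP])]⟩
16. ⟨S=[-2]; E={v↦-2}; C=∅; D=[(∅, ∅, [(λx. ((λp. 8) 3)) :: AP])]⟩
17. ⟨S=[-2]; E=∅; C=[(λx. ((λp. 8) 3)) :: AP]; D=∅⟩
18. ⟨S=[clo(λx. ((λp. 8) 3), ∅) :: -2]; E=∅; C=[AP]; D=∅⟩
19. ⟨S=∅; E={x↦-2}; C=[((λp. 8) 3)]; D=[(∅, ∅, ∅)]⟩
20. ⟨S=∅; E={x↦-2}; C=[3 :: (λp. 8) :: AP]; D=[(∅, ∅, ∅)]⟩
21. ⟨S=[3]; E={x↦-2}; C=[(λp. 8) :: AP]; D=[(∅, ∅, ∅)]⟩
22. ⟨S=[clo(λp. 8, {x↦-2}) :: 3]; E={x↦-2}; C=[AP]; D=[(∅, ∅, ∅)]⟩
23. ⟨S=∅; E={p↦3, x↦-2}; C=[8]; D=[(∅, {x↦-2}, ∅) :: (∅, ∅, ∅)]⟩
24. ⟨S=[8]; E={p↦3, x↦-2}; C=∅; D=[(∅, {x↦-2}, ∅) :: (∅, ∅, ∅)]⟩
25. ⟨S=[8]; E={x↦-2}; C=∅; D=[(∅, ∅, ∅)]⟩
26. ⟨S=[8]; E=∅; C=∅; D=∅⟩
→ final value 8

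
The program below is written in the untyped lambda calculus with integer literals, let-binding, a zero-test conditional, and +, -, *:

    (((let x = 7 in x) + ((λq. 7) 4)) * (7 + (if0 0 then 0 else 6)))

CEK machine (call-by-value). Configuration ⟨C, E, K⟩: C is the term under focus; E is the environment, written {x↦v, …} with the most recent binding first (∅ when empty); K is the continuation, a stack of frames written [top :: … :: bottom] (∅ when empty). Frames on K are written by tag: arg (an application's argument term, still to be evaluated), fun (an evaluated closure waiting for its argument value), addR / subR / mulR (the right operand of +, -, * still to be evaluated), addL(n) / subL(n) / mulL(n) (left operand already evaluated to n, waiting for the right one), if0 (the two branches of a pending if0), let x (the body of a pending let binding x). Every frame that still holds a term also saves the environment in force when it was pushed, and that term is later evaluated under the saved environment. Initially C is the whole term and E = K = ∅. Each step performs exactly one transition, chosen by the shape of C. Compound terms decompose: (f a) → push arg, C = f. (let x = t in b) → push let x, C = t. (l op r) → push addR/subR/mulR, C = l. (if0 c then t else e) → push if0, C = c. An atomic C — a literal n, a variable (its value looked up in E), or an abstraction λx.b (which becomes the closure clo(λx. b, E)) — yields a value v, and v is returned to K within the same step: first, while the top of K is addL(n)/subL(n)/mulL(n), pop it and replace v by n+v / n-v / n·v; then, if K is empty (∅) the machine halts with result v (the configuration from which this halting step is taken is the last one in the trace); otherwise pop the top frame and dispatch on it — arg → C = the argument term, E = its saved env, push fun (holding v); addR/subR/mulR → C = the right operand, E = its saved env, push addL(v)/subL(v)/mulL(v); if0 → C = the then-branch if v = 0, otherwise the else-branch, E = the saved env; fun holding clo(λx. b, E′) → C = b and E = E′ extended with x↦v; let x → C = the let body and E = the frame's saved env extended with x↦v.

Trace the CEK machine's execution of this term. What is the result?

Answer: 98

Derivation:
step 0: ⟨C=(((let x = 7 in x) + ((λq. 7) 4)) * (7 + (if0 0 then 0 else 6))); E=∅; K=∅⟩
step 1: ⟨C=((let x = 7 in x) + ((λq. 7) 4)); E=∅; K=[mulR]⟩
step 2: ⟨C=(let x = 7 in x); E=∅; K=[addR :: mulR]⟩
step 3: ⟨C=7; E=∅; K=[let x :: addR :: mulR]⟩
step 4: ⟨C=x; E={x↦7}; K=[addR :: mulR]⟩
step 5: ⟨C=((λq. 7) 4); E=∅; K=[addL(7) :: mulR]⟩
step 6: ⟨C=(λq. 7); E=∅; K=[arg :: addL(7) :: mulR]⟩
step 7: ⟨C=4; E=∅; K=[fun :: addL(7) :: mulR]⟩
step 8: ⟨C=7; E={q↦4}; K=[addL(7) :: mulR]⟩
step 9: ⟨C=(7 + (if0 0 then 0 else 6)); E=∅; K=[mulL(14)]⟩
step 10: ⟨C=7; E=∅; K=[addR :: mulL(14)]⟩
step 11: ⟨C=(if0 0 then 0 else 6); E=∅; K=[addL(7) :: mulL(14)]⟩
step 12: ⟨C=0; E=∅; K=[if0 :: addL(7) :: mulL(14)]⟩
step 13: ⟨C=0; E=∅; K=[addL(7) :: mulL(14)]⟩
→ final value 98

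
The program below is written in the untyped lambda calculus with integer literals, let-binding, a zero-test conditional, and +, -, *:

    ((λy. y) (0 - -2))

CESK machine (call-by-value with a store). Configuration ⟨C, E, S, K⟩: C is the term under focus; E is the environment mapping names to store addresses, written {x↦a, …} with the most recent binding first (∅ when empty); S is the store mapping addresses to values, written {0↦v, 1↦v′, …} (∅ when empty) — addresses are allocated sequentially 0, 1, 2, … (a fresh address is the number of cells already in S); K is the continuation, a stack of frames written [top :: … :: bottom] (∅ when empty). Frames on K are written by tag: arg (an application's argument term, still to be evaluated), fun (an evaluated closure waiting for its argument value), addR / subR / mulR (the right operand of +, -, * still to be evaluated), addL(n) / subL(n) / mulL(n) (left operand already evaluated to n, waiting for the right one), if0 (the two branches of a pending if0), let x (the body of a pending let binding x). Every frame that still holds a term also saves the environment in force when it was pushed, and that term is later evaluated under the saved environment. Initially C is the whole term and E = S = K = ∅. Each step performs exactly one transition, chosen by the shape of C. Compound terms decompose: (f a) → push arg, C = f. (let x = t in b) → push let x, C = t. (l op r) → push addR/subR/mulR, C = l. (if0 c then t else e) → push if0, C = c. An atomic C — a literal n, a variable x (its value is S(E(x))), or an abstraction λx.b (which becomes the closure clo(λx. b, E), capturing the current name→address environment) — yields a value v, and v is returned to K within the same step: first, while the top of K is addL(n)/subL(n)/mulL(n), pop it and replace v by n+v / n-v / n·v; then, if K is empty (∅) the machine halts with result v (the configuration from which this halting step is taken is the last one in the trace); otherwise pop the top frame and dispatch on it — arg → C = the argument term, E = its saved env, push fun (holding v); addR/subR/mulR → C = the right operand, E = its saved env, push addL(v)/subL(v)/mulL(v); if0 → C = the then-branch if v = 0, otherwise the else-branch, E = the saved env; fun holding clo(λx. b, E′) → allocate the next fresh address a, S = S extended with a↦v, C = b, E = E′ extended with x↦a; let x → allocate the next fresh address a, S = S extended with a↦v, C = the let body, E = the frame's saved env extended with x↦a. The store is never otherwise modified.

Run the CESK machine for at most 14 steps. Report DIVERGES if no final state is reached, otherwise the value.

0. [C=((λy. y) (0 - -2)) | E=∅ | S=∅ | K=∅]
1. [C=(λy. y) | E=∅ | S=∅ | K=[arg]]
2. [C=(0 - -2) | E=∅ | S=∅ | K=[fun]]
3. [C=0 | E=∅ | S=∅ | K=[subR :: fun]]
4. [C=-2 | E=∅ | S=∅ | K=[subL(0) :: fun]]
5. [C=y | E={y↦0} | S={0↦2} | K=∅]
→ final value 2

Answer: 2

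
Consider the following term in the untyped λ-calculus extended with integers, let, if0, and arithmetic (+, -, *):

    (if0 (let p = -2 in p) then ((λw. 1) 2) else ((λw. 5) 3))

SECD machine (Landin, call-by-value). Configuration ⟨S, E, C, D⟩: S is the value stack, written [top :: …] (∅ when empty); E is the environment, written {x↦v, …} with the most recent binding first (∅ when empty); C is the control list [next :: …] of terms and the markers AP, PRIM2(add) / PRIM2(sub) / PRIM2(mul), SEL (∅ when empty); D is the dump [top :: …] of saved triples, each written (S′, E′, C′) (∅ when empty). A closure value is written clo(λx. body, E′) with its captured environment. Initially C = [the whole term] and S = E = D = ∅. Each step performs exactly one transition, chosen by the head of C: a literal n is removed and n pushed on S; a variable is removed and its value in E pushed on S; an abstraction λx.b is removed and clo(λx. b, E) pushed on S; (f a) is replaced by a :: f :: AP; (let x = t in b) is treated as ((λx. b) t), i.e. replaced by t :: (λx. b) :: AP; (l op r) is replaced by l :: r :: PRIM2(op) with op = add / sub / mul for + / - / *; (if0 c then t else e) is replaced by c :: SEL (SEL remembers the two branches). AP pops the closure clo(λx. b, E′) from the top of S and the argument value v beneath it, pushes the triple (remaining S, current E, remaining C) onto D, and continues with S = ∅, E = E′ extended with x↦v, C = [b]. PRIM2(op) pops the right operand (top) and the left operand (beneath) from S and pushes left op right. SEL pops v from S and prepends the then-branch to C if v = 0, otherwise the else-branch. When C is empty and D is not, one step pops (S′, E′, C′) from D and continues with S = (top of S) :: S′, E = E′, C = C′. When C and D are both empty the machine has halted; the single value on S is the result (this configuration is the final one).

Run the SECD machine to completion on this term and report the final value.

t=0: ⟨S=∅; E=∅; C=[(if0 (let p = -2 in p) then ((λw. 1) 2) else ((λw. 5) 3))]; D=∅⟩
t=1: ⟨S=∅; E=∅; C=[(let p = -2 in p) :: SEL]; D=∅⟩
t=2: ⟨S=∅; E=∅; C=[-2 :: (λp. p) :: AP :: SEL]; D=∅⟩
t=3: ⟨S=[-2]; E=∅; C=[(λp. p) :: AP :: SEL]; D=∅⟩
t=4: ⟨S=[clo(λp. p, ∅) :: -2]; E=∅; C=[AP :: SEL]; D=∅⟩
t=5: ⟨S=∅; E={p↦-2}; C=[p]; D=[(∅, ∅, [SEL])]⟩
t=6: ⟨S=[-2]; E={p↦-2}; C=∅; D=[(∅, ∅, [SEL])]⟩
t=7: ⟨S=[-2]; E=∅; C=[SEL]; D=∅⟩
t=8: ⟨S=∅; E=∅; C=[((λw. 5) 3)]; D=∅⟩
t=9: ⟨S=∅; E=∅; C=[3 :: (λw. 5) :: AP]; D=∅⟩
t=10: ⟨S=[3]; E=∅; C=[(λw. 5) :: AP]; D=∅⟩
t=11: ⟨S=[clo(λw. 5, ∅) :: 3]; E=∅; C=[AP]; D=∅⟩
t=12: ⟨S=∅; E={w↦3}; C=[5]; D=[(∅, ∅, ∅)]⟩
t=13: ⟨S=[5]; E={w↦3}; C=∅; D=[(∅, ∅, ∅)]⟩
t=14: ⟨S=[5]; E=∅; C=∅; D=∅⟩
→ final value 5

Answer: 5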